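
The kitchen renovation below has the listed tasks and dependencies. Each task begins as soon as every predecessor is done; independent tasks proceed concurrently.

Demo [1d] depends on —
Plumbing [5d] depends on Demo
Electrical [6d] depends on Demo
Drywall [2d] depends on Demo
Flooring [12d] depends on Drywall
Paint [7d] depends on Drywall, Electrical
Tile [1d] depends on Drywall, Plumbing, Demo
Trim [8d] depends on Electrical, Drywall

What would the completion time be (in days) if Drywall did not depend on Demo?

15

Original critical path: Demo→Electrical→Trim = 1+6+8 = 15 ⇒ 15 days.
Without Demo→Drywall, Drywall's earliest start moves from 1 to 0.
After: Demo→Electrical→Trim = 1+6+8 = 15 → 15 days.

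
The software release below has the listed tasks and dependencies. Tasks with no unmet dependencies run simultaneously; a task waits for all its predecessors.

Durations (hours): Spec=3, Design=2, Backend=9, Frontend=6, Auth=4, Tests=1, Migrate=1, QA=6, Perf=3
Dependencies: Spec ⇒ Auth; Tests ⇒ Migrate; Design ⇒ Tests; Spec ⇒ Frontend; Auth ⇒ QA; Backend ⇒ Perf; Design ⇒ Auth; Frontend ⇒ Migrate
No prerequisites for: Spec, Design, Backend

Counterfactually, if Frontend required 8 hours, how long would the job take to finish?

The binding path is Spec→Auth→QA = 3+4+6 = 13; finish at 13 hours.
Frontend has 3 hours of float (longest path through it is 10).
The critical path is still Spec→Auth→QA; finish is now 13 hours.

13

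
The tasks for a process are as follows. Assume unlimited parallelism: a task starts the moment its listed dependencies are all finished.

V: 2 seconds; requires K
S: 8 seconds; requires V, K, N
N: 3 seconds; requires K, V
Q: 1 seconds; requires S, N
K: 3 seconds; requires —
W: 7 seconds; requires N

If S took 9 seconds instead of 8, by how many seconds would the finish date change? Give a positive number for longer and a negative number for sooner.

The binding path is K→V→N→S→Q = 3+2+3+8+1 = 17; finish at 17 seconds.
S lies on that path, so at 9 seconds the path becomes 18 seconds.
The critical path is still K→V→N→S→Q; finish is now 18 seconds.
Change in finish: 18 − 17 = +1 seconds.

1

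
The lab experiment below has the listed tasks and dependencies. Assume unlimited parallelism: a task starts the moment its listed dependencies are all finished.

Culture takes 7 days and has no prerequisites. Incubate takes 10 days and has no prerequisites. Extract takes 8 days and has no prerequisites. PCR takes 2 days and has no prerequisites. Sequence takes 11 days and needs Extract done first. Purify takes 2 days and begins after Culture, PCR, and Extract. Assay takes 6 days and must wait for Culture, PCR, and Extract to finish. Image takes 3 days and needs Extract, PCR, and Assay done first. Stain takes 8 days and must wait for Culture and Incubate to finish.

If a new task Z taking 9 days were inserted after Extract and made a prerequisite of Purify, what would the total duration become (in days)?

19

Originally the plan takes 19 days.
With Z inserted, Purify now waits for max(Culture, PCR, Extract, Z).
New critical path: Extract→Z→Purify = 8+9+2 = 19 ⇒ 19 days.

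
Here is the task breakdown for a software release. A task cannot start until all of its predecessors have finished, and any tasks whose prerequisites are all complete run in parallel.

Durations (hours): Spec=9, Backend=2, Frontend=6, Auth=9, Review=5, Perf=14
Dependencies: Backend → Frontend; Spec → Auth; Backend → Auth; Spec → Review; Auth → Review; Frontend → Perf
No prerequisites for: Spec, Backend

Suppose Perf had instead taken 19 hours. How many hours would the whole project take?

27

Actual critical path: Spec→Auth→Review = 9+9+5 = 23 ⇒ 23 hours.
Perf has 1 hour of float (longest path through it is 22).
Now Backend→Frontend→Perf = 2+6+19 = 27 is longest, so the finish becomes 27 hours.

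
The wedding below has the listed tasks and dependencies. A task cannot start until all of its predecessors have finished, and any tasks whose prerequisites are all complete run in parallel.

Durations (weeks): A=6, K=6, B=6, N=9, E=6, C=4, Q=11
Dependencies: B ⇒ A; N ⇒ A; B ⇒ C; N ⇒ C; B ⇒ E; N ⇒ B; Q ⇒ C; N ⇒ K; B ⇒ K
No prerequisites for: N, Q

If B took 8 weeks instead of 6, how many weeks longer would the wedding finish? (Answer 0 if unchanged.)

2

As given, the longest chain is N→B→A = 9+6+6 = 21, so the finish is 21 weeks.
B is on the critical path; changing it to 8 makes that path 23 weeks.
That remains the longest chain; total 23 weeks.
Change in finish: 23 − 21 = +2 weeks.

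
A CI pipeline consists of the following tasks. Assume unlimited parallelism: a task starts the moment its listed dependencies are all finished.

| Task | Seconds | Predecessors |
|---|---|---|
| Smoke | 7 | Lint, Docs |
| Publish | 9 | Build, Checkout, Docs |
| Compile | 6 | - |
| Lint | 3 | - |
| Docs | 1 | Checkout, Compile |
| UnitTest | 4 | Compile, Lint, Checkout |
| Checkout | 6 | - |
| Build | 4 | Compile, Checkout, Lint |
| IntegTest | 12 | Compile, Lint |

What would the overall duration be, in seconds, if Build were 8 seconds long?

Critical path before the change: Checkout→Build→Publish = 6+4+9 = 19 giving 19 seconds.
Build is on the critical path; changing it to 8 makes that path 23 seconds.
The critical path is still Checkout→Build→Publish; finish is now 23 seconds.

23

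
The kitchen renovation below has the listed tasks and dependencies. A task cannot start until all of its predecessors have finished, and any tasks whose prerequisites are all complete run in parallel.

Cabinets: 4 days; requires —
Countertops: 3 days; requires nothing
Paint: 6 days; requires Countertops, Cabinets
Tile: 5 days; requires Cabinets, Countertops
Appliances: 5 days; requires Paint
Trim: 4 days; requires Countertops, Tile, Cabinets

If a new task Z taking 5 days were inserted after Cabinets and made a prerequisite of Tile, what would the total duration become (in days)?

18

Originally the schedule takes 15 days.
With Z inserted, Tile now waits for max(Cabinets, Countertops, Z).
New critical path: Cabinets→Z→Tile→Trim = 4+5+5+4 = 18 ⇒ 18 days.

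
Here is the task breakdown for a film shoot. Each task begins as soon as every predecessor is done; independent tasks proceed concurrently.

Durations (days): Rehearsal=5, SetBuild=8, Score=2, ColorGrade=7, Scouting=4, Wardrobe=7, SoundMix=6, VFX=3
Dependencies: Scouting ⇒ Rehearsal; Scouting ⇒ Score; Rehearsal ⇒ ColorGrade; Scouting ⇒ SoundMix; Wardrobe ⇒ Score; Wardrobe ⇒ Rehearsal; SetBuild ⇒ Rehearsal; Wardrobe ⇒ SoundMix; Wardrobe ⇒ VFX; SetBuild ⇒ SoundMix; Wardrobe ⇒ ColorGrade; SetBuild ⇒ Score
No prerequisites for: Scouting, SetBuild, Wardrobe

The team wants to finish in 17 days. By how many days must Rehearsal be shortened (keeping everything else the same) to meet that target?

Current finish: 20 days; target: 17.
Rehearsal is on every critical path, so each day cut from Rehearsal cuts the finish by one (this holds down to a finish of 16).
Need 20 − 17 = 3 days off Rehearsal → Rehearsal becomes 2 days, finish becomes 17.

3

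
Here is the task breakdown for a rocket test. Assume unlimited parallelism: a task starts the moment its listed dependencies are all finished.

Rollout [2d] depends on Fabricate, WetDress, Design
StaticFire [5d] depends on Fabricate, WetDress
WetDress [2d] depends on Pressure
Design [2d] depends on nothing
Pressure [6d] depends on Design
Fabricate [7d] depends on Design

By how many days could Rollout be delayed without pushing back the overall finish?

3

Critical path: Design→Pressure→WetDress→StaticFire = 2+6+2+5 = 15, so the finish is 15 days.
Rollout finishes as early as 12 and must finish by 15.
So Rollout can slip 15 − 12 = 3 days.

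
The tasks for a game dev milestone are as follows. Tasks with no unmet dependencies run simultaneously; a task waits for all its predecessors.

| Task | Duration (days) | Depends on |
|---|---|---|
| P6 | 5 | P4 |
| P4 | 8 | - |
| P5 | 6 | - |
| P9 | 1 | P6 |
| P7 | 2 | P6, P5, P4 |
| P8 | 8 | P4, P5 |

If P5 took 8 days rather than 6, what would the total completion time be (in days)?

Critical path before the change: P4→P8 = 8+8 = 16 giving 16 days.
P5 has 2 days of float (longest path through it is 14).
No other chain overtakes it, so the finish is 16 days.

16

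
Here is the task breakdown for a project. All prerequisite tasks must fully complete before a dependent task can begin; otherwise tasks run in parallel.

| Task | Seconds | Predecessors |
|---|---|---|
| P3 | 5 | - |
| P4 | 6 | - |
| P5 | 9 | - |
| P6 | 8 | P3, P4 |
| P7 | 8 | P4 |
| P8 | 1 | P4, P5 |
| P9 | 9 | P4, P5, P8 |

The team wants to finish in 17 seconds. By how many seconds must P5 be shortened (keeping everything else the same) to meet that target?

2

Current finish: 19 seconds; target: 17.
P5 is on every critical path, so each second cut from P5 cuts the finish by one (this holds down to a finish of 16).
Need 19 − 17 = 2 seconds off P5 → P5 becomes 7 seconds, finish becomes 17.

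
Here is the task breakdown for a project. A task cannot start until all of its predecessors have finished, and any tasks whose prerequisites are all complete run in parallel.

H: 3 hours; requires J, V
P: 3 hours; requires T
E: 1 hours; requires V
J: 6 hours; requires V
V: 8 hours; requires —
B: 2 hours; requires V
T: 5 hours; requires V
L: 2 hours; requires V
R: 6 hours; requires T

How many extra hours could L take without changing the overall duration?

The longest chain is V→T→R = 8+5+6 = 19; overall finish 19 hours.
The longest chain containing L totals 10 hours.
Float = 19 − 10 = 9.

9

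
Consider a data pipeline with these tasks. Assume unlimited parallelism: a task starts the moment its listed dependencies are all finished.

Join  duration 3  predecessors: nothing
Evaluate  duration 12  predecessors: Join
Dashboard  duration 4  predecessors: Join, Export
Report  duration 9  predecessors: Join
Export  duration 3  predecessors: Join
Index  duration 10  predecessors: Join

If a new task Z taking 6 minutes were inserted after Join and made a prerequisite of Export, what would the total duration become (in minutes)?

Originally the project takes 15 minutes.
With Z inserted, Export now waits for max(Join, Z).
New critical path: Join→Z→Export→Dashboard = 3+6+3+4 = 16 ⇒ 16 minutes.

16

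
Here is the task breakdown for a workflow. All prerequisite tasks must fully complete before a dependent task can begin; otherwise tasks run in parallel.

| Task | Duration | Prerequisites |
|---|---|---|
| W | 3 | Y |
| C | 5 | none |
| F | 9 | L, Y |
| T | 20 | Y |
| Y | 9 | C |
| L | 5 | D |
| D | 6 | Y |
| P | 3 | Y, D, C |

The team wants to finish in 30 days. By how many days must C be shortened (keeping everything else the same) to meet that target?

4

Current finish: 34 days; target: 30.
C is on every critical path, so each day cut from C cuts the finish by one (this holds down to a finish of 30).
Need 34 − 30 = 4 days off C → C becomes 1 day, finish becomes 30.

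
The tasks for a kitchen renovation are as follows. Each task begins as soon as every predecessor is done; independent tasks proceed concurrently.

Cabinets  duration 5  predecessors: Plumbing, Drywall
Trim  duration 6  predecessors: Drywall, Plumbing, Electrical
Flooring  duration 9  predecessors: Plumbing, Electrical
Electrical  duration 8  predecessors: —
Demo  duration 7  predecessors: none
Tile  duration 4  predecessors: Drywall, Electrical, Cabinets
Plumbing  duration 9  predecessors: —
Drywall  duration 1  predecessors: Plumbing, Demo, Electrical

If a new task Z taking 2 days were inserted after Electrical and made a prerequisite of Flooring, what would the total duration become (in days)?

Originally the job takes 19 days.
With Z inserted, Flooring now waits for max(Plumbing, Electrical, Z).
New critical path: Plumbing→Drywall→Cabinets→Tile = 9+1+5+4 = 19 ⇒ 19 days.

19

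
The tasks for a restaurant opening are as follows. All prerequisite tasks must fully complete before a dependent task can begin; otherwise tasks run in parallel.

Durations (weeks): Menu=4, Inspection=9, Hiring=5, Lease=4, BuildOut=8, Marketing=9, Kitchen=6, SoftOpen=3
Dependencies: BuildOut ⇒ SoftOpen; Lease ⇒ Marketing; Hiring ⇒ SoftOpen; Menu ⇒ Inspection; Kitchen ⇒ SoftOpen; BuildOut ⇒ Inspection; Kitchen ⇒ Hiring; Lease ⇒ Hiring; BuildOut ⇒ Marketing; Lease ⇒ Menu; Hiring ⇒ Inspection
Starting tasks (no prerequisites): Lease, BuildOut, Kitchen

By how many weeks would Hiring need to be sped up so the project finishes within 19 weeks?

Current finish: 20 weeks; target: 19.
Hiring is on every critical path, so each week cut from Hiring cuts the finish by one (this holds down to a finish of 17).
Need 20 − 19 = 1 week off Hiring → Hiring becomes 4 weeks, finish becomes 19.

1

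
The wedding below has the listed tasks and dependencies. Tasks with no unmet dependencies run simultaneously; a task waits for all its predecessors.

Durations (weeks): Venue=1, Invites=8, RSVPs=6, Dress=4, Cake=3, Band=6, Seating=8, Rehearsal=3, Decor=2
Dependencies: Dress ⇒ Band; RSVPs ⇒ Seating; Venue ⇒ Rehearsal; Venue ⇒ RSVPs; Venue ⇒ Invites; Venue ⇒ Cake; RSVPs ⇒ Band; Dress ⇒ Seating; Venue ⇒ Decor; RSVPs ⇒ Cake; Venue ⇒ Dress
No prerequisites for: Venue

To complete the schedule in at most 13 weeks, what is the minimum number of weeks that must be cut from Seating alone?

Current finish: 15 weeks; target: 13.
Seating is on every critical path, so each week cut from Seating cuts the finish by one (this holds down to a finish of 13).
Need 15 − 13 = 2 weeks off Seating → Seating becomes 6 weeks, finish becomes 13.

2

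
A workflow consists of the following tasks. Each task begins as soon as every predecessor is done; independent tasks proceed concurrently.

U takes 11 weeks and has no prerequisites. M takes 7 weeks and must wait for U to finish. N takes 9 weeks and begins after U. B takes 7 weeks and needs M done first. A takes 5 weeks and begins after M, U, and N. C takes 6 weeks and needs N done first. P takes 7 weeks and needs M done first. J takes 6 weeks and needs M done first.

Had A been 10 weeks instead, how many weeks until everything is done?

30

Critical path before the change: U→N→C = 11+9+6 = 26 giving 26 weeks.
The longest path through A is only 25 weeks, so A has float 1.
Now U→N→A = 11+9+10 = 30 is longest, so the finish becomes 30 weeks.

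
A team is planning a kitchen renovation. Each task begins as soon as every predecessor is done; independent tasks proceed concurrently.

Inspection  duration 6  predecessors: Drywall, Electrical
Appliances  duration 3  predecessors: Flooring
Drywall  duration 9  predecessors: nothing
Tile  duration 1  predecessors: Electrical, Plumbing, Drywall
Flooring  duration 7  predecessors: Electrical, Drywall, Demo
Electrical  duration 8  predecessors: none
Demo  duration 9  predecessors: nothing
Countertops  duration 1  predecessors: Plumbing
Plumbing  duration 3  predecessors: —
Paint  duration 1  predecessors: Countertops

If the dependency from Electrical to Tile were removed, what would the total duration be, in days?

19

Original critical path: Demo→Flooring→Appliances = 9+7+3 = 19 ⇒ 19 days.
Dropping Electrical→Tile doesn't change Tile's earliest start (9); another predecessor still binds.
New critical path: Demo→Flooring→Appliances = 9+7+3 = 19 ⇒ 19 days.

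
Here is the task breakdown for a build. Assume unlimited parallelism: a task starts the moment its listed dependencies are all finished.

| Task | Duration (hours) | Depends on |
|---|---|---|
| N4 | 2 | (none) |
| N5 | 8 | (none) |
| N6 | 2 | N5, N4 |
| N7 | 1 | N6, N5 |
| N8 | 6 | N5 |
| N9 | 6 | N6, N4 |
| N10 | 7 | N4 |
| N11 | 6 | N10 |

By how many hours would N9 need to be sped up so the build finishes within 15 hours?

Current finish: 16 hours; target: 15.
N9 is on every critical path, so each hour cut from N9 cuts the finish by one (this holds down to a finish of 15).
Need 16 − 15 = 1 hour off N9 → N9 becomes 5 hours, finish becomes 15.

1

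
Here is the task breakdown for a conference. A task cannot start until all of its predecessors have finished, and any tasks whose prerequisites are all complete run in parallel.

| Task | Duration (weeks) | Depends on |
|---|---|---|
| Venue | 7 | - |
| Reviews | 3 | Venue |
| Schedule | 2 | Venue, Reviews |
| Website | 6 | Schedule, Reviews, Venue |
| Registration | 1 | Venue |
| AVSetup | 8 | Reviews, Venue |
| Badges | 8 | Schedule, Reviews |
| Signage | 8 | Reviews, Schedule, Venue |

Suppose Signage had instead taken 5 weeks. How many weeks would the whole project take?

Critical path before the change: Venue→Reviews→Schedule→Signage = 7+3+2+8 = 20 giving 20 weeks.
Signage is on the critical path; changing it to 5 makes that path 17 weeks.
Now Venue→Reviews→Schedule→Badges = 7+3+2+8 = 20 is longest, so the finish becomes 20 weeks.

20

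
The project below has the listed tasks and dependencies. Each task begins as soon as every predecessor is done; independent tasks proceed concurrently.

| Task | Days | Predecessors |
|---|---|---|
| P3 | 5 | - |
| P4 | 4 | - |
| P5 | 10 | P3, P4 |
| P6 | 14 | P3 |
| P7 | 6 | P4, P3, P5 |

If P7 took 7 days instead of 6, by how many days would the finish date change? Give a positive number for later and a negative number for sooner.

Critical path before the change: P3→P5→P7 = 5+10+6 = 21 giving 21 days.
Since P7 is critical, the +1 change carries straight to that chain (now 22 days).
No other chain overtakes it, so the finish is 22 days.
Change in finish: 22 − 21 = +1 days.

1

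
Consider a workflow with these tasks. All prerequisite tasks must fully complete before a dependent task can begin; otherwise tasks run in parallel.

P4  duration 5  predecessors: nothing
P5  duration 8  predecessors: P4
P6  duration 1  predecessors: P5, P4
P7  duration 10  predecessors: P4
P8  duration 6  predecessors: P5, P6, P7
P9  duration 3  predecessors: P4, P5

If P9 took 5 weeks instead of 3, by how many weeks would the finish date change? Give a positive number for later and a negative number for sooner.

The binding path is P4→P7→P8 = 5+10+6 = 21; finish at 21 weeks.
P9 has 5 weeks of float (longest path through it is 16).
That remains the longest chain; total 21 weeks.
Change in finish: 21 − 21 = +0 weeks.

0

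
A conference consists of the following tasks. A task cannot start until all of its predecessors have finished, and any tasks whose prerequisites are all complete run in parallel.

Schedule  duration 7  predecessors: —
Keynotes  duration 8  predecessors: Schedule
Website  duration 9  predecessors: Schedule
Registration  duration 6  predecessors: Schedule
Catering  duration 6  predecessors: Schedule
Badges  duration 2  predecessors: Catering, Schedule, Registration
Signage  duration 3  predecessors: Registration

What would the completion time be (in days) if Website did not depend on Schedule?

16

Original critical path: Schedule→Website = 7+9 = 16 ⇒ 16 days.
Without Schedule→Website, Website's earliest start moves from 7 to 0.
The longest chain is now Schedule→Registration→Signage = 7+6+3 = 16, so the plan takes 16 days.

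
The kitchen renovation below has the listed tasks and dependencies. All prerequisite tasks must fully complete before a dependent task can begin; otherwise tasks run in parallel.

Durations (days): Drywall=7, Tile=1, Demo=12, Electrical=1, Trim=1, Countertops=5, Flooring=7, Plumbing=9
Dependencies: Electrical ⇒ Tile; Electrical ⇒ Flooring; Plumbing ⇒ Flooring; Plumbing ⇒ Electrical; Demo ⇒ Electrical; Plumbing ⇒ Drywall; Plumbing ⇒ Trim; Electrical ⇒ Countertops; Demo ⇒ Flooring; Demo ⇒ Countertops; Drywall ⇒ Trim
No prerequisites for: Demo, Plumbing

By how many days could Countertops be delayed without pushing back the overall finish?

The longest chain is Demo→Electrical→Flooring = 12+1+7 = 20; overall finish 20 days.
Countertops finishes as early as 18 and must finish by 20.
So Countertops can slip 20 − 18 = 2 days.

2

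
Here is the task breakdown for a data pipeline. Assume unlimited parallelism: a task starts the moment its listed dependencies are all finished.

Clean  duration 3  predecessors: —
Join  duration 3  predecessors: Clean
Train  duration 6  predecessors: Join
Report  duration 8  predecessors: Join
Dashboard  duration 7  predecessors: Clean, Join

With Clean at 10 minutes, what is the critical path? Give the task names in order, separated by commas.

The binding path is Clean→Join→Report = 3+3+8 = 14; finish at 14 minutes.
Clean lies on that path, so at 10 minutes the path becomes 21 minutes.
No other chain overtakes it, so the finish is 21 minutes.

Clean, Join, Report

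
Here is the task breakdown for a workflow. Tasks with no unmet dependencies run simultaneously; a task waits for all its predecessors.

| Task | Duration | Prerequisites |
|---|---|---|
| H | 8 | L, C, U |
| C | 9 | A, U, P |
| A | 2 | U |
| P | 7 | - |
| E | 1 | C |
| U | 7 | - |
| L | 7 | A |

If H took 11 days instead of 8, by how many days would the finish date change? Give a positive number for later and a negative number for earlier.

3

Critical path before the change: U→A→C→H = 7+2+9+8 = 26 giving 26 days.
H lies on that path, so at 11 days the path becomes 29 days.
That remains the longest chain; total 29 days.
Change in finish: 29 − 26 = +3 days.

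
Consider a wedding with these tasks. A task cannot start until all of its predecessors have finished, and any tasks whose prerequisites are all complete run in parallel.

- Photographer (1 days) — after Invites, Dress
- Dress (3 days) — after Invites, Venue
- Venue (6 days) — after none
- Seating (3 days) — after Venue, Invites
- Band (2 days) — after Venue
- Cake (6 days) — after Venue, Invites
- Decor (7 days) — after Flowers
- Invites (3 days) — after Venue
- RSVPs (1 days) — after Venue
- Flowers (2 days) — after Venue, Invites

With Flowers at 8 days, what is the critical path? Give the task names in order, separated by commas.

The binding path is Venue→Invites→Flowers→Decor = 6+3+2+7 = 18; finish at 18 days.
Flowers lies on that path, so at 8 days the path becomes 24 days.
The critical path is still Venue→Invites→Flowers→Decor; finish is now 24 days.

Venue, Invites, Flowers, Decor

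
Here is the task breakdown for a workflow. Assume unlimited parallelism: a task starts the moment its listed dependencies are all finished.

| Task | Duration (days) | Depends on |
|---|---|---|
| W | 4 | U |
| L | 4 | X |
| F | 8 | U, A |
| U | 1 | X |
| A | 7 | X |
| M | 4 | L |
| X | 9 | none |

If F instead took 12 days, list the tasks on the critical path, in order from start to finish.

X, A, F

As given, the longest chain is X→A→F = 9+7+8 = 24, so the finish is 24 days.
Since F is critical, the +4 change carries straight to that chain (now 28 days).
That remains the longest chain; total 28 days.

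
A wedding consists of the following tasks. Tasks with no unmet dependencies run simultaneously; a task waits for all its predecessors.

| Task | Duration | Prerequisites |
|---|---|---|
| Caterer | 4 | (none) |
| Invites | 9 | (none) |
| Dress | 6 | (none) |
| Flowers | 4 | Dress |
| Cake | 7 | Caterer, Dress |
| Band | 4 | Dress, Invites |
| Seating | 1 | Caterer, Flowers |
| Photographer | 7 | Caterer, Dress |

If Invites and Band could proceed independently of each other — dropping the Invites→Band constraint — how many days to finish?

Before: longest chain Invites→Band = 9+4 = 13, finish 13.
Without Invites→Band, Band's earliest start moves from 9 to 6.
New critical path: Dress→Cake = 6+7 = 13 ⇒ 13 days.

13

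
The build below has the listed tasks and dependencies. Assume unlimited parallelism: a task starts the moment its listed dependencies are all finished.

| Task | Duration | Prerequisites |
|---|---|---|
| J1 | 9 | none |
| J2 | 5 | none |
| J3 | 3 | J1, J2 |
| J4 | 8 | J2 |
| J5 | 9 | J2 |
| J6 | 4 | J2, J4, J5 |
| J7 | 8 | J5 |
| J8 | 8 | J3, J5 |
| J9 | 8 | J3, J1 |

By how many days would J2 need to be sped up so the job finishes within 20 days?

2

Current finish: 22 days; target: 20.
J2 is on every critical path, so each day cut from J2 cuts the finish by one (this holds down to a finish of 20).
Need 22 − 20 = 2 days off J2 → J2 becomes 3 days, finish becomes 20.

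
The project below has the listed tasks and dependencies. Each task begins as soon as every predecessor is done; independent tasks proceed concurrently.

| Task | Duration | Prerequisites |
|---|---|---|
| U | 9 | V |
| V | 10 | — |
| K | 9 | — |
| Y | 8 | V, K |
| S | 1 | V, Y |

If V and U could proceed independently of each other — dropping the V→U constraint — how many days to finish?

Original critical path: V→Y→S = 10+8+1 = 19 ⇒ 19 days.
Without V→U, U's earliest start moves from 10 to 0.
The longest chain is now V→Y→S = 10+8+1 = 19, so the job takes 19 days.

19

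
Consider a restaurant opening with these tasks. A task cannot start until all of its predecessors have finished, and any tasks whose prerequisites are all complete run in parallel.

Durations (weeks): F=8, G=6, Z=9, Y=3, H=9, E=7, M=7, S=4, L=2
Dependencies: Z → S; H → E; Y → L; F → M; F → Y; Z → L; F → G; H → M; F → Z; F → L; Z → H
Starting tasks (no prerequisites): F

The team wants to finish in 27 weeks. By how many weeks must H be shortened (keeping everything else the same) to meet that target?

Current finish: 33 weeks; target: 27.
H is on every critical path, so each week cut from H cuts the finish by one (this holds down to a finish of 25).
Need 33 − 27 = 6 weeks off H → H becomes 3 weeks, finish becomes 27.

6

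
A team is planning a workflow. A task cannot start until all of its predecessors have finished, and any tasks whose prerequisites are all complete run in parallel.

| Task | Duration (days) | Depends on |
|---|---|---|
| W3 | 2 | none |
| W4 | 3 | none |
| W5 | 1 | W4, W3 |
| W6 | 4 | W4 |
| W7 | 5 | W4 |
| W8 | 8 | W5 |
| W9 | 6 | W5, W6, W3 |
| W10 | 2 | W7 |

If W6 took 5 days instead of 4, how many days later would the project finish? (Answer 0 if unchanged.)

1

The binding path is W4→W6→W9 = 3+4+6 = 13; finish at 13 days.
Since W6 is critical, the +1 change carries straight to that chain (now 14 days).
That remains the longest chain; total 14 days.
Change in finish: 14 − 13 = +1 days.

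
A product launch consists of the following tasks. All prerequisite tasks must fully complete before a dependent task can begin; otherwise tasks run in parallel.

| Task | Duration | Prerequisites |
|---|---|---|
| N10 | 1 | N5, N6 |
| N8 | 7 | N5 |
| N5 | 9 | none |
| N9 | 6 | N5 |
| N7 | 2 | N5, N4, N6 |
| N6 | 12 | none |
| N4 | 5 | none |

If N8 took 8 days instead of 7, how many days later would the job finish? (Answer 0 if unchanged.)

1

Baseline: N5→N8 = 9+7 = 16 → 16 days.
N8 is on the critical path; changing it to 8 makes that path 17 days.
That remains the longest chain; total 17 days.
Change in finish: 17 − 16 = +1 days.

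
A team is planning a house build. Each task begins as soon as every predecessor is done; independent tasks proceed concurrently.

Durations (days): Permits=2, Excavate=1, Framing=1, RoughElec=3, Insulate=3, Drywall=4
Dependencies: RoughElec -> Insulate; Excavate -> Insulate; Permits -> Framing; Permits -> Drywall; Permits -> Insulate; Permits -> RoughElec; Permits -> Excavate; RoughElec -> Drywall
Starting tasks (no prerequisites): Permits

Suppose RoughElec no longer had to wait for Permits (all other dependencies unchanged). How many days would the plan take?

With the dependency in place, Permits→RoughElec→Drywall = 2+3+4 = 9 sets the finish at 9 days.
Without Permits→RoughElec, RoughElec's earliest start moves from 2 to 0.
The longest chain is now RoughElec→Drywall = 3+4 = 7, so the plan takes 7 days.

7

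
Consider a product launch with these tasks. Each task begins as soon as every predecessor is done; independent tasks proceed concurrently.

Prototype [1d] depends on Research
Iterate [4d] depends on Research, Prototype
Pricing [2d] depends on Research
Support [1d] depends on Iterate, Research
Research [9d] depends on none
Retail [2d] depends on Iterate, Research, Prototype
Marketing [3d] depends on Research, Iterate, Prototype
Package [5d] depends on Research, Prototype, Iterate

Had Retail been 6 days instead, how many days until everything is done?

Baseline: Research→Prototype→Iterate→Package = 9+1+4+5 = 19 → 19 days.
Retail is off the critical path — its longest chain is 16 days, giving 3 of slack.
New critical path: Research→Prototype→Iterate→Retail = 9+1+4+6 = 20 ⇒ 20 days.

20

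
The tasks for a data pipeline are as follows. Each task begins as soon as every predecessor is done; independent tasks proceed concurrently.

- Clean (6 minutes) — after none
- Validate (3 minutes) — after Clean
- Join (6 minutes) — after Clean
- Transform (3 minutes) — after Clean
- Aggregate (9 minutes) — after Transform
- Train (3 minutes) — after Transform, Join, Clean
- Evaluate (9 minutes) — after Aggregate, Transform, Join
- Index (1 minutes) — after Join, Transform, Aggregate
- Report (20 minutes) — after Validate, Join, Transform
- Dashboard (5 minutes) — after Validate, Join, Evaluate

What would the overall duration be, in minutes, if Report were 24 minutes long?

36

Baseline: Clean→Join→Report = 6+6+20 = 32 → 32 minutes.
Report lies on that path, so at 24 minutes the path becomes 36 minutes.
No other chain overtakes it, so the finish is 36 minutes.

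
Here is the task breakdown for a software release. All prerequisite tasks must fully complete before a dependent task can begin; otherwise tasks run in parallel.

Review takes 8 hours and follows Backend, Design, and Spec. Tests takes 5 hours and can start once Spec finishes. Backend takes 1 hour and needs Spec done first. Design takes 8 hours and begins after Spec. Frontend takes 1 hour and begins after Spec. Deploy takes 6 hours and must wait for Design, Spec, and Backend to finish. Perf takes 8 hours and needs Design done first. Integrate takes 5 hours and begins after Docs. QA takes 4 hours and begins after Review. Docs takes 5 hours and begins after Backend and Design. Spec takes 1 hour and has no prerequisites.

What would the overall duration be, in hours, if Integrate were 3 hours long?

Critical path before the change: Spec→Design→Review→QA = 1+8+8+4 = 21 giving 21 hours.
Integrate has 2 hours of float (longest path through it is 19).
No other chain overtakes it, so the finish is 21 hours.

21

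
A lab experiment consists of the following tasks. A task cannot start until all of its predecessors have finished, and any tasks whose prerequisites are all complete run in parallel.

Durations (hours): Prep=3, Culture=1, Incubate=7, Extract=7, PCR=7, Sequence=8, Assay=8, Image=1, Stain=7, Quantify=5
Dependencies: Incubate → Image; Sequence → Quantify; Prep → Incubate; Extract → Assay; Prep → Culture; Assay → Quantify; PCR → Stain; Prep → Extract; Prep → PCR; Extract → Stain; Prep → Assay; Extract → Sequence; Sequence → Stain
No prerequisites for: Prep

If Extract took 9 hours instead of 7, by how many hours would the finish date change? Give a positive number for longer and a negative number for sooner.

2

As given, the longest chain is Prep→Extract→Sequence→Stain = 3+7+8+7 = 25, so the finish is 25 hours.
Extract lies on that path, so at 9 hours the path becomes 27 hours.
That remains the longest chain; total 27 hours.
Change in finish: 27 − 25 = +2 hours.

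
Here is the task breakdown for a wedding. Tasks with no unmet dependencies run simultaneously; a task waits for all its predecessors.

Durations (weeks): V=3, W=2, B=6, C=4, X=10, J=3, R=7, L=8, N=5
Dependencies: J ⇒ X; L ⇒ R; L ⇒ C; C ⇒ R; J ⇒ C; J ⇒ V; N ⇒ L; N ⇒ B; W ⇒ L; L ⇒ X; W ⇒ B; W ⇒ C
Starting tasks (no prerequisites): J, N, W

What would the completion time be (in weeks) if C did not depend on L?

Before: longest chain N→L→C→R = 5+8+4+7 = 24, finish 24.
Without L→C, C's earliest start moves from 13 to 3.
New critical path: N→L→X = 5+8+10 = 23 ⇒ 23 weeks.

23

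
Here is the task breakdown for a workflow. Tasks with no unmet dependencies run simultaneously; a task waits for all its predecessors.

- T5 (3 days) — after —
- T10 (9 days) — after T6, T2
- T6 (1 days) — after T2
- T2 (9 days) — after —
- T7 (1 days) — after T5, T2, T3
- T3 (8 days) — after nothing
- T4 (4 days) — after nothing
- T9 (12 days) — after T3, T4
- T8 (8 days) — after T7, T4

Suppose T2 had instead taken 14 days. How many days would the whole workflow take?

24

Critical path before the change: T3→T9 = 8+12 = 20 giving 20 days.
T2 is off the critical path — its longest chain is 19 days, giving 1 of slack.
Now T2→T6→T10 = 14+1+9 = 24 is longest, so the finish becomes 24 days.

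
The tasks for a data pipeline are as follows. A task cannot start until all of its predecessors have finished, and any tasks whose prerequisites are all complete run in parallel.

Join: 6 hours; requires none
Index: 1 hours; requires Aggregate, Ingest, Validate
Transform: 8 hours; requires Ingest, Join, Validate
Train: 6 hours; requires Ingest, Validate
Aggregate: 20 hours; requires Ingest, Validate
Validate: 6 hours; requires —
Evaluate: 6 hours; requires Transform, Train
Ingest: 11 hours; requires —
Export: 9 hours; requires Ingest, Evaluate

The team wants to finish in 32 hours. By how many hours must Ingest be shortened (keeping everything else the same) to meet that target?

Current finish: 34 hours; target: 32.
Ingest is on every critical path, so each hour cut from Ingest cuts the finish by one (this holds down to a finish of 29).
Need 34 − 32 = 2 hours off Ingest → Ingest becomes 9 hours, finish becomes 32.

2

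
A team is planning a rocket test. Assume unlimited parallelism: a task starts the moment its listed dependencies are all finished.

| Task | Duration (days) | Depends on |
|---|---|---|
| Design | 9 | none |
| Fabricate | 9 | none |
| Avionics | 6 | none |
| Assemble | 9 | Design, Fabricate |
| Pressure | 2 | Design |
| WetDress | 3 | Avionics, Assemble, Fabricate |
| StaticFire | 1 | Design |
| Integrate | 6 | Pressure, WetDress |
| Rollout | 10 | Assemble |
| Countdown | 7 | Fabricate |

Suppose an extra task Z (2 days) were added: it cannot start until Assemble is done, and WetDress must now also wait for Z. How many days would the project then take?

Originally the project takes 28 days.
With Z inserted, WetDress now waits for max(Avionics, Assemble, Fabricate, Z).
New critical path: Design→Assemble→Z→WetDress→Integrate = 9+9+2+3+6 = 29 ⇒ 29 days.

29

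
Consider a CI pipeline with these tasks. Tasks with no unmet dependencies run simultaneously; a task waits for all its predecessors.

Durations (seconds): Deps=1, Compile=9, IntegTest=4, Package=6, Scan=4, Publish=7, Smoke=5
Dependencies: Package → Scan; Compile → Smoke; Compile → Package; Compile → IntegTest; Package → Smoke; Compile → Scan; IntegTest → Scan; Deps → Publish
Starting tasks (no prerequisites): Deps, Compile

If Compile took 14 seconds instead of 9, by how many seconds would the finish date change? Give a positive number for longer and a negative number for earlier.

Critical path before the change: Compile→Package→Smoke = 9+6+5 = 20 giving 20 seconds.
Compile lies on that path, so at 14 seconds the path becomes 25 seconds.
That remains the longest chain; total 25 seconds.
Change in finish: 25 − 20 = +5 seconds.

5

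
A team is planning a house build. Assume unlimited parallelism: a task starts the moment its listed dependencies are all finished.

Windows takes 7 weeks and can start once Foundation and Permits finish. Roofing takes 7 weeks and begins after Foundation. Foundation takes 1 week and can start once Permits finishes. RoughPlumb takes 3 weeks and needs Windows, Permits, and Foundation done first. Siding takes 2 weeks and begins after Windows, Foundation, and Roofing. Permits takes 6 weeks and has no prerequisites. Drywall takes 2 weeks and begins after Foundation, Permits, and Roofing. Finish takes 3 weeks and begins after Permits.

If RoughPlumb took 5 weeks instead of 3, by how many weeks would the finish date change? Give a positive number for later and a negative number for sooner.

The binding path is Permits→Foundation→Windows→RoughPlumb = 6+1+7+3 = 17; finish at 17 weeks.
RoughPlumb lies on that path, so at 5 weeks the path becomes 19 weeks.
The critical path is still Permits→Foundation→Windows→RoughPlumb; finish is now 19 weeks.
Change in finish: 19 − 17 = +2 weeks.

2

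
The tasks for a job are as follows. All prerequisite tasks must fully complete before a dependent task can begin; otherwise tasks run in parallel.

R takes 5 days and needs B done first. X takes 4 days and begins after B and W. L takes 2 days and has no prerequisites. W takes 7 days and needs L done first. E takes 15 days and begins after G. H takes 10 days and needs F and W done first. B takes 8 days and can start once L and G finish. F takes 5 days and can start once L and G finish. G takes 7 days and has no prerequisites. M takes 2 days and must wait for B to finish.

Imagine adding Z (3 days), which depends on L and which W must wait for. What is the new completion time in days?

22

Originally the plan takes 22 days.
With Z inserted, W now waits for max(L, Z).
New critical path: G→F→H = 7+5+10 = 22 ⇒ 22 days.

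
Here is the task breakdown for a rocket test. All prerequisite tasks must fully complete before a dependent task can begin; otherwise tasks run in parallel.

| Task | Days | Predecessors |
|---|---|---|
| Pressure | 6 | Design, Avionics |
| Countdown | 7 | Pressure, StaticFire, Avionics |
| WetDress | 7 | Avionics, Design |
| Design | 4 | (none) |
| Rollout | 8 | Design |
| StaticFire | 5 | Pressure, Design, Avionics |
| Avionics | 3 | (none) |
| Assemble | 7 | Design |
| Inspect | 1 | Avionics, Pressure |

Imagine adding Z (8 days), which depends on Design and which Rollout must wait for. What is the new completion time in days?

Originally the rocket test takes 22 days.
With Z inserted, Rollout now waits for max(Design, Z).
New critical path: Design→Pressure→StaticFire→Countdown = 4+6+5+7 = 22 ⇒ 22 days.

22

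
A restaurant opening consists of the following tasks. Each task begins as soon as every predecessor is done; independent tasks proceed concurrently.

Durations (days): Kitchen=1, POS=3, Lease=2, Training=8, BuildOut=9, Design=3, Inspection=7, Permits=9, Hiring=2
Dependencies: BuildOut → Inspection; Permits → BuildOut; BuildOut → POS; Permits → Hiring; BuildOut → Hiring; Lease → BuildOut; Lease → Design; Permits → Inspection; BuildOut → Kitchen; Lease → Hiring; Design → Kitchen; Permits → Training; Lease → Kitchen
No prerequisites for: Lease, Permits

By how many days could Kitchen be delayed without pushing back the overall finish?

6

The longest chain is Permits→BuildOut→Inspection = 9+9+7 = 25; overall finish 25 days.
Kitchen finishes as early as 19 and must finish by 25.
Slack of Kitchen = 24 − 18 = 6 days.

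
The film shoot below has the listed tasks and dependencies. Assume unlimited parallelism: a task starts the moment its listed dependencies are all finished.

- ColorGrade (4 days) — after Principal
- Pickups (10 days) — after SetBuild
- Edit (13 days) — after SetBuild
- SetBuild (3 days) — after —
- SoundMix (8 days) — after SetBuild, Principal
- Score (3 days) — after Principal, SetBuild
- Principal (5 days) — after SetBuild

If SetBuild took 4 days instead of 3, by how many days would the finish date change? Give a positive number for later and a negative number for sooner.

The binding path is SetBuild→Principal→SoundMix = 3+5+8 = 16; finish at 16 days.
SetBuild lies on that path, so at 4 days the path becomes 17 days.
That remains the longest chain; total 17 days.
Change in finish: 17 − 16 = +1 days.

1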